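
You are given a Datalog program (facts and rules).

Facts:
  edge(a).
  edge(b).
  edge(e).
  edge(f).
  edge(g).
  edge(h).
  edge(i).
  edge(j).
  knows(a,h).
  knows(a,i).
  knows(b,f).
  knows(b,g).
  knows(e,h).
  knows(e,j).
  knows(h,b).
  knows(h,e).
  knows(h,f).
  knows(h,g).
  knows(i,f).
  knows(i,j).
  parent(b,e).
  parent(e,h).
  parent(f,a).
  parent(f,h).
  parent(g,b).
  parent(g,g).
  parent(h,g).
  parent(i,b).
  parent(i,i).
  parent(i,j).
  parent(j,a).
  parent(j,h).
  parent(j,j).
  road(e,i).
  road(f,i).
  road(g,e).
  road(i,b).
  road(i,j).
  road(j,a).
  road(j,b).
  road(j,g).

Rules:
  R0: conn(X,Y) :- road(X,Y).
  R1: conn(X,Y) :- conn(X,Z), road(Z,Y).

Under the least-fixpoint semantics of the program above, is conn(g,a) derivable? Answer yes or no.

round 1: derive conn(e,i) via R0 from road(e,i)
round 1: derive conn(f,i) via R0 from road(f,i)
round 1: derive conn(g,e) via R0 from road(g,e)
round 1: derive conn(i,b) via R0 from road(i,b)
round 1: derive conn(i,j) via R0 from road(i,j)
round 1: derive conn(j,a) via R0 from road(j,a)
round 1: derive conn(j,b) via R0 from road(j,b)
round 1: derive conn(j,g) via R0 from road(j,g)
round 2: derive conn(e,b) via R1 from conn(e,i), road(i,b)
round 2: derive conn(e,j) via R1 from conn(e,i), road(i,j)
round 2: derive conn(f,b) via R1 from conn(f,i), road(i,b)
round 2: derive conn(f,j) via R1 from conn(f,i), road(i,j)
round 2: derive conn(g,i) via R1 from conn(g,e), road(e,i)
round 2: derive conn(i,a) via R1 from conn(i,j), road(j,a)
round 2: derive conn(i,g) via R1 from conn(i,j), road(j,g)
round 2: derive conn(j,e) via R1 from conn(j,g), road(g,e)
round 3: derive conn(e,a) via R1 from conn(e,j), road(j,a)
round 3: derive conn(e,g) via R1 from conn(e,j), road(j,g)
round 3: derive conn(f,a) via R1 from conn(f,j), road(j,a)
round 3: derive conn(f,g) via R1 from conn(f,j), road(j,g)
round 3: derive conn(g,b) via R1 from conn(g,i), road(i,b)
round 3: derive conn(g,j) via R1 from conn(g,i), road(i,j)
round 3: derive conn(i,e) via R1 from conn(i,g), road(g,e)
round 3: derive conn(j,i) via R1 from conn(j,e), road(e,i)
round 4: derive conn(e,e) via R1 from conn(e,g), road(g,e)
round 4: derive conn(f,e) via R1 from conn(f,g), road(g,e)
round 4: derive conn(g,a) via R1 from conn(g,j), road(j,a)
round 4: derive conn(g,g) via R1 from conn(g,j), road(j,g)
round 4: derive conn(i,i) via R1 from conn(i,e), road(e,i)
round 4: derive conn(j,j) via R1 from conn(j,i), road(i,j)

yes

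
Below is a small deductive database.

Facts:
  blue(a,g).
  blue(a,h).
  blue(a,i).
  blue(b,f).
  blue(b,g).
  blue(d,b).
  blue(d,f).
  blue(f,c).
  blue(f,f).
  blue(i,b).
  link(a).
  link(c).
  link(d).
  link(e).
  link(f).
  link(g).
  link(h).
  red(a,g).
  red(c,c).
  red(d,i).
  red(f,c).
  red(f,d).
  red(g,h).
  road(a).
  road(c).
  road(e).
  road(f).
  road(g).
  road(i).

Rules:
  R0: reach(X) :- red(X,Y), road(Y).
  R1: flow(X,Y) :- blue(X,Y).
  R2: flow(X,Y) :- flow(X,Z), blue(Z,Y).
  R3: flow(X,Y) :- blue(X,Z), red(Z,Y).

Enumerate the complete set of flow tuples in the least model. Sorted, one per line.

flow(a,b)
flow(a,c)
flow(a,f)
flow(a,g)
flow(a,h)
flow(a,i)
flow(b,b)
flow(b,c)
flow(b,d)
flow(b,f)
flow(b,g)
flow(b,h)
flow(d,b)
flow(d,c)
flow(d,d)
flow(d,f)
flow(d,g)
flow(f,b)
flow(f,c)
flow(f,d)
flow(f,f)
flow(f,g)
flow(i,b)
flow(i,c)
flow(i,f)
flow(i,g)

round 1: derive flow(a,g) via R1 from blue(a,g)
round 1: derive flow(a,h) via R1 from blue(a,h)
round 1: derive flow(a,i) via R1 from blue(a,i)
round 1: derive flow(b,f) via R1 from blue(b,f)
round 1: derive flow(b,g) via R1 from blue(b,g)
round 1: derive flow(d,b) via R1 from blue(d,b)
round 1: derive flow(d,f) via R1 from blue(d,f)
round 1: derive flow(f,c) via R1 from blue(f,c)
round 1: derive flow(f,f) via R1 from blue(f,f)
round 1: derive flow(i,b) via R1 from blue(i,b)
round 1: derive flow(b,c) via R3 from blue(b,f), red(f,c)
round 1: derive flow(b,d) via R3 from blue(b,f), red(f,d)
round 1: derive flow(b,h) via R3 from blue(b,g), red(g,h)
round 1: derive flow(d,c) via R3 from blue(d,f), red(f,c)
round 1: derive flow(d,d) via R3 from blue(d,f), red(f,d)
round 1: derive flow(f,d) via R3 from blue(f,f), red(f,d)
round 2: derive flow(a,b) via R2 from flow(a,i), blue(i,b)
round 2: derive flow(b,b) via R2 from flow(b,d), blue(d,b)
round 2: derive flow(d,g) via R2 from flow(d,b), blue(b,g)
round 2: derive flow(f,b) via R2 from flow(f,d), blue(d,b)
round 2: derive flow(i,f) via R2 from flow(i,b), blue(b,f)
round 2: derive flow(i,g) via R2 from flow(i,b), blue(b,g)
round 3: derive flow(a,f) via R2 from flow(a,b), blue(b,f)
round 3: derive flow(f,g) via R2 from flow(f,b), blue(b,g)
round 3: derive flow(i,c) via R2 from flow(i,f), blue(f,c)
round 4: derive flow(a,c) via R2 from flow(a,f), blue(f,c)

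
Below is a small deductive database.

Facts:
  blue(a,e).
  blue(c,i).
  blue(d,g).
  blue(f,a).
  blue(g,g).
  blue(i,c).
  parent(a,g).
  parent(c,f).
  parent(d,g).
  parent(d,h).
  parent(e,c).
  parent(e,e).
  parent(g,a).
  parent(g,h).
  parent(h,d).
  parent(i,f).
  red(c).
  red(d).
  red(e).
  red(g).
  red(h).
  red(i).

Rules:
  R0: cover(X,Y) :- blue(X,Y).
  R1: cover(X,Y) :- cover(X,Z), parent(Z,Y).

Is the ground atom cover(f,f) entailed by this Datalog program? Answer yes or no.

round 1: derive cover(a,e) via R0 from blue(a,e)
round 1: derive cover(c,i) via R0 from blue(c,i)
round 1: derive cover(d,g) via R0 from blue(d,g)
round 1: derive cover(f,a) via R0 from blue(f,a)
round 1: derive cover(g,g) via R0 from blue(g,g)
round 1: derive cover(i,c) via R0 from blue(i,c)
round 2: derive cover(a,c) via R1 from cover(a,e), parent(e,c)
round 2: derive cover(c,f) via R1 from cover(c,i), parent(i,f)
round 2: derive cover(d,a) via R1 from cover(d,g), parent(g,a)
round 2: derive cover(d,h) via R1 from cover(d,g), parent(g,h)
round 2: derive cover(f,g) via R1 from cover(f,a), parent(a,g)
round 2: derive cover(g,a) via R1 from cover(g,g), parent(g,a)
round 2: derive cover(g,h) via R1 from cover(g,g), parent(g,h)
round 2: derive cover(i,f) via R1 from cover(i,c), parent(c,f)
round 3: derive cover(a,f) via R1 from cover(a,c), parent(c,f)
round 3: derive cover(d,d) via R1 from cover(d,h), parent(h,d)
round 3: derive cover(f,h) via R1 from cover(f,g), parent(g,h)
round 3: derive cover(g,d) via R1 from cover(g,h), parent(h,d)
round 4: derive cover(f,d) via R1 from cover(f,h), parent(h,d)

no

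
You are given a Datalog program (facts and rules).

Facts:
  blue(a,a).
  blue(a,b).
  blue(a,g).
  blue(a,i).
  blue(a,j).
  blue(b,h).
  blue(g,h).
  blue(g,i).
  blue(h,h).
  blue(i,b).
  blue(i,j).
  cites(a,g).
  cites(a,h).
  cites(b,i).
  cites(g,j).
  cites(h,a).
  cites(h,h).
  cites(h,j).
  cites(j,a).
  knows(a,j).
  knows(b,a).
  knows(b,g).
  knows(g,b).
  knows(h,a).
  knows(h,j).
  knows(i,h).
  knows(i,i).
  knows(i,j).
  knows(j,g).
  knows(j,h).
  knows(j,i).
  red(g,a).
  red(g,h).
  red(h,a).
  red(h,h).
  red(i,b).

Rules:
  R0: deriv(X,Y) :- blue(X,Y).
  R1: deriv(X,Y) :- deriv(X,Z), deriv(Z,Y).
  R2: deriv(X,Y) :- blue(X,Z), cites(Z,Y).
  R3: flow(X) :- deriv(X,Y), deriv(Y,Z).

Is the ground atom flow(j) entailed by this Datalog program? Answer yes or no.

no

round 1: derive deriv(a,a) via R0 from blue(a,a)
round 1: derive deriv(a,b) via R0 from blue(a,b)
round 1: derive deriv(a,g) via R0 from blue(a,g)
round 1: derive deriv(a,i) via R0 from blue(a,i)
round 1: derive deriv(a,j) via R0 from blue(a,j)
round 1: derive deriv(b,h) via R0 from blue(b,h)
round 1: derive deriv(g,h) via R0 from blue(g,h)
round 1: derive deriv(g,i) via R0 from blue(g,i)
round 1: derive deriv(h,h) via R0 from blue(h,h)
round 1: derive deriv(i,b) via R0 from blue(i,b)
round 1: derive deriv(i,j) via R0 from blue(i,j)
round 1: derive deriv(a,h) via R2 from blue(a,a), cites(a,h)
round 1: derive deriv(b,a) via R2 from blue(b,h), cites(h,a)
round 1: derive deriv(b,j) via R2 from blue(b,h), cites(h,j)
round 1: derive deriv(g,a) via R2 from blue(g,h), cites(h,a)
round 1: derive deriv(g,j) via R2 from blue(g,h), cites(h,j)
round 1: derive deriv(h,a) via R2 from blue(h,h), cites(h,a)
round 1: derive deriv(h,j) via R2 from blue(h,h), cites(h,j)
round 1: derive deriv(i,a) via R2 from blue(i,j), cites(j,a)
round 1: derive deriv(i,i) via R2 from blue(i,b), cites(b,i)
round 2: derive deriv(b,b) via R1 from deriv(b,a), deriv(a,b)
round 2: derive deriv(b,g) via R1 from deriv(b,a), deriv(a,g)
round 2: derive deriv(b,i) via R1 from deriv(b,a), deriv(a,i)
round 2: derive deriv(g,b) via R1 from deriv(g,a), deriv(a,b)
round 2: derive deriv(g,g) via R1 from deriv(g,a), deriv(a,g)
round 2: derive deriv(h,b) via R1 from deriv(h,a), deriv(a,b)
round 2: derive deriv(h,g) via R1 from deriv(h,a), deriv(a,g)
round 2: derive deriv(h,i) via R1 from deriv(h,a), deriv(a,i)
round 2: derive deriv(i,g) via R1 from deriv(i,a), deriv(a,g)
round 2: derive deriv(i,h) via R1 from deriv(i,a), deriv(a,h)
round 2: derive flow(a) via R3 from deriv(a,a), deriv(a,a)
round 2: derive flow(b) via R3 from deriv(b,a), deriv(a,a)
round 2: derive flow(g) via R3 from deriv(g,a), deriv(a,a)
round 2: derive flow(h) via R3 from deriv(h,a), deriv(a,a)
round 2: derive flow(i) via R3 from deriv(i,a), deriv(a,a)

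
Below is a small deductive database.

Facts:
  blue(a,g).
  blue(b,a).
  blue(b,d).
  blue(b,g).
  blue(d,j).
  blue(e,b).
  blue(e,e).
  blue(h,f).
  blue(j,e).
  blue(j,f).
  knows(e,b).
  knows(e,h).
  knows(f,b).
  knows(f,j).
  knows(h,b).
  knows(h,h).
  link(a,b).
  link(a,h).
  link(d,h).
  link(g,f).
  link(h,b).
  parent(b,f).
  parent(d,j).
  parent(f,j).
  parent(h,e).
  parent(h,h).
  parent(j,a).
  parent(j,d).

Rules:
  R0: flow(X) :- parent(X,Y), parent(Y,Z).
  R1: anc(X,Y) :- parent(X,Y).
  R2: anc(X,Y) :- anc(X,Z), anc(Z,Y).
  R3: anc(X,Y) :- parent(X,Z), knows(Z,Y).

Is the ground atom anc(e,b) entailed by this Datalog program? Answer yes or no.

no

round 1: derive anc(b,f) via R1 from parent(b,f)
round 1: derive anc(d,j) via R1 from parent(d,j)
round 1: derive anc(f,j) via R1 from parent(f,j)
round 1: derive anc(h,e) via R1 from parent(h,e)
round 1: derive anc(h,h) via R1 from parent(h,h)
round 1: derive anc(j,a) via R1 from parent(j,a)
round 1: derive anc(j,d) via R1 from parent(j,d)
round 1: derive anc(b,b) via R3 from parent(b,f), knows(f,b)
round 1: derive anc(b,j) via R3 from parent(b,f), knows(f,j)
round 1: derive anc(h,b) via R3 from parent(h,e), knows(e,b)
round 2: derive anc(b,a) via R2 from anc(b,j), anc(j,a)
round 2: derive anc(b,d) via R2 from anc(b,j), anc(j,d)
round 2: derive anc(d,a) via R2 from anc(d,j), anc(j,a)
round 2: derive anc(d,d) via R2 from anc(d,j), anc(j,d)
round 2: derive anc(f,a) via R2 from anc(f,j), anc(j,a)
round 2: derive anc(f,d) via R2 from anc(f,j), anc(j,d)
round 2: derive anc(h,f) via R2 from anc(h,b), anc(b,f)
round 2: derive anc(h,j) via R2 from anc(h,b), anc(b,j)
round 2: derive anc(j,j) via R2 from anc(j,d), anc(d,j)
round 3: derive anc(h,a) via R2 from anc(h,b), anc(b,a)
round 3: derive anc(h,d) via R2 from anc(h,b), anc(b,d)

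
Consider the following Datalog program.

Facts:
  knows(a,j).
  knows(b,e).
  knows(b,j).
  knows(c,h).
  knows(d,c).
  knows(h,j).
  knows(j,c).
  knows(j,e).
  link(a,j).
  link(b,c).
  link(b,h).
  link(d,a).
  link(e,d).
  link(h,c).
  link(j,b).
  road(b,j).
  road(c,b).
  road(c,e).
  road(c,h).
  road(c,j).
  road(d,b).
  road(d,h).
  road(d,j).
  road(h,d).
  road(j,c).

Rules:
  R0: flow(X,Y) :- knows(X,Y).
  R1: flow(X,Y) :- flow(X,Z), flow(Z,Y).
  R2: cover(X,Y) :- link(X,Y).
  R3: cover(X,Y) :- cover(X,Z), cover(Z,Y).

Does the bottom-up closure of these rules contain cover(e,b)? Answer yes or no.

yes

round 1: derive cover(a,j) via R2 from link(a,j)
round 1: derive cover(b,c) via R2 from link(b,c)
round 1: derive cover(b,h) via R2 from link(b,h)
round 1: derive cover(d,a) via R2 from link(d,a)
round 1: derive cover(e,d) via R2 from link(e,d)
round 1: derive cover(h,c) via R2 from link(h,c)
round 1: derive cover(j,b) via R2 from link(j,b)
round 2: derive cover(a,b) via R3 from cover(a,j), cover(j,b)
round 2: derive cover(d,j) via R3 from cover(d,a), cover(a,j)
round 2: derive cover(e,a) via R3 from cover(e,d), cover(d,a)
round 2: derive cover(j,c) via R3 from cover(j,b), cover(b,c)
round 2: derive cover(j,h) via R3 from cover(j,b), cover(b,h)
round 3: derive cover(a,c) via R3 from cover(a,b), cover(b,c)
round 3: derive cover(a,h) via R3 from cover(a,b), cover(b,h)
round 3: derive cover(d,b) via R3 from cover(d,a), cover(a,b)
round 3: derive cover(d,c) via R3 from cover(d,j), cover(j,c)
round 3: derive cover(d,h) via R3 from cover(d,j), cover(j,h)
round 3: derive cover(e,b) via R3 from cover(e,a), cover(a,b)
round 3: derive cover(e,j) via R3 from cover(e,a), cover(a,j)
round 4: derive cover(e,c) via R3 from cover(e,a), cover(a,c)
round 4: derive cover(e,h) via R3 from cover(e,a), cover(a,h)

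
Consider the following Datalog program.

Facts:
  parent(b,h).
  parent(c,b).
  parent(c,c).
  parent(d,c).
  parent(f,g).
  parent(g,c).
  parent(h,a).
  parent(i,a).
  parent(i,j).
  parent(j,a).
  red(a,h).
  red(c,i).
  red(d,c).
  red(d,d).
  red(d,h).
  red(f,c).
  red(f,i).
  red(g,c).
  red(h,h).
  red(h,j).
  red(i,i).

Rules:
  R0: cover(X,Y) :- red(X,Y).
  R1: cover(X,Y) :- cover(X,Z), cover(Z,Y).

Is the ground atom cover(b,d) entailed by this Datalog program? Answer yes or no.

no

round 1: derive cover(a,h) via R0 from red(a,h)
round 1: derive cover(c,i) via R0 from red(c,i)
round 1: derive cover(d,c) via R0 from red(d,c)
round 1: derive cover(d,d) via R0 from red(d,d)
round 1: derive cover(d,h) via R0 from red(d,h)
round 1: derive cover(f,c) via R0 from red(f,c)
round 1: derive cover(f,i) via R0 from red(f,i)
round 1: derive cover(g,c) via R0 from red(g,c)
round 1: derive cover(h,h) via R0 from red(h,h)
round 1: derive cover(h,j) via R0 from red(h,j)
round 1: derive cover(i,i) via R0 from red(i,i)
round 2: derive cover(a,j) via R1 from cover(a,h), cover(h,j)
round 2: derive cover(d,i) via R1 from cover(d,c), cover(c,i)
round 2: derive cover(d,j) via R1 from cover(d,h), cover(h,j)
round 2: derive cover(g,i) via R1 from cover(g,c), cover(c,i)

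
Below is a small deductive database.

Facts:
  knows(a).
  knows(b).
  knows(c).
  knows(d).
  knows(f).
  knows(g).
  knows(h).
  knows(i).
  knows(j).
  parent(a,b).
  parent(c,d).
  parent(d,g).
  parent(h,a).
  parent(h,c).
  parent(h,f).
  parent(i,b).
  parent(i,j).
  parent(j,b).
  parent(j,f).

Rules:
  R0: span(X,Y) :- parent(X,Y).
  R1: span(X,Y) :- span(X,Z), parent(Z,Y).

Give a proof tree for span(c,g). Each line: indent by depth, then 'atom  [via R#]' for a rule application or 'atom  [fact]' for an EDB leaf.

span(c,g)  [via R1]
  span(c,d)  [via R0]
    parent(c,d)  [fact]
  parent(d,g)  [fact]

round 1: derive span(a,b) via R0 from parent(a,b)
round 1: derive span(c,d) via R0 from parent(c,d)
round 1: derive span(d,g) via R0 from parent(d,g)
round 1: derive span(h,a) via R0 from parent(h,a)
round 1: derive span(h,c) via R0 from parent(h,c)
round 1: derive span(h,f) via R0 from parent(h,f)
round 1: derive span(i,b) via R0 from parent(i,b)
round 1: derive span(i,j) via R0 from parent(i,j)
round 1: derive span(j,b) via R0 from parent(j,b)
round 1: derive span(j,f) via R0 from parent(j,f)
round 2: derive span(c,g) via R1 from span(c,d), parent(d,g)
round 2: derive span(h,b) via R1 from span(h,a), parent(a,b)
round 2: derive span(h,d) via R1 from span(h,c), parent(c,d)
round 2: derive span(i,f) via R1 from span(i,j), parent(j,f)
round 3: derive span(h,g) via R1 from span(h,d), parent(d,g)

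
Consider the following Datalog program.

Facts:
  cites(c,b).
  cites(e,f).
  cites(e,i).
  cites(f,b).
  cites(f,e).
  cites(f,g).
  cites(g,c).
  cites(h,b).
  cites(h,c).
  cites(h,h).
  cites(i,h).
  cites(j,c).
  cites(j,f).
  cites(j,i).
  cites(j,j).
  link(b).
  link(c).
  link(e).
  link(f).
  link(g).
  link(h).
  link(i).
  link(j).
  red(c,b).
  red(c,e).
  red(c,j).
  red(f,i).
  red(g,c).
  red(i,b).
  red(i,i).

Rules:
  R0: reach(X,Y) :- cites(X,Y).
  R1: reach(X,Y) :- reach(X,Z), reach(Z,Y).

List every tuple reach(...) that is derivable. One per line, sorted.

round 1: derive reach(c,b) via R0 from cites(c,b)
round 1: derive reach(e,f) via R0 from cites(e,f)
round 1: derive reach(e,i) via R0 from cites(e,i)
round 1: derive reach(f,b) via R0 from cites(f,b)
round 1: derive reach(f,e) via R0 from cites(f,e)
round 1: derive reach(f,g) via R0 from cites(f,g)
round 1: derive reach(g,c) via R0 from cites(g,c)
round 1: derive reach(h,b) via R0 from cites(h,b)
round 1: derive reach(h,c) via R0 from cites(h,c)
round 1: derive reach(h,h) via R0 from cites(h,h)
round 1: derive reach(i,h) via R0 from cites(i,h)
round 1: derive reach(j,c) via R0 from cites(j,c)
round 1: derive reach(j,f) via R0 from cites(j,f)
round 1: derive reach(j,i) via R0 from cites(j,i)
round 1: derive reach(j,j) via R0 from cites(j,j)
round 2: derive reach(e,b) via R1 from reach(e,f), reach(f,b)
round 2: derive reach(e,e) via R1 from reach(e,f), reach(f,e)
round 2: derive reach(e,g) via R1 from reach(e,f), reach(f,g)
round 2: derive reach(e,h) via R1 from reach(e,i), reach(i,h)
round 2: derive reach(f,c) via R1 from reach(f,g), reach(g,c)
round 2: derive reach(f,f) via R1 from reach(f,e), reach(e,f)
round 2: derive reach(f,i) via R1 from reach(f,e), reach(e,i)
round 2: derive reach(g,b) via R1 from reach(g,c), reach(c,b)
round 2: derive reach(i,b) via R1 from reach(i,h), reach(h,b)
round 2: derive reach(i,c) via R1 from reach(i,h), reach(h,c)
round 2: derive reach(j,b) via R1 from reach(j,c), reach(c,b)
round 2: derive reach(j,e) via R1 from reach(j,f), reach(f,e)
round 2: derive reach(j,g) via R1 from reach(j,f), reach(f,g)
round 2: derive reach(j,h) via R1 from reach(j,i), reach(i,h)
round 3: derive reach(e,c) via R1 from reach(e,f), reach(f,c)
round 3: derive reach(f,h) via R1 from reach(f,e), reach(e,h)

reach(c,b)
reach(e,b)
reach(e,c)
reach(e,e)
reach(e,f)
reach(e,g)
reach(e,h)
reach(e,i)
reach(f,b)
reach(f,c)
reach(f,e)
reach(f,f)
reach(f,g)
reach(f,h)
reach(f,i)
reach(g,b)
reach(g,c)
reach(h,b)
reach(h,c)
reach(h,h)
reach(i,b)
reach(i,c)
reach(i,h)
reach(j,b)
reach(j,c)
reach(j,e)
reach(j,f)
reach(j,g)
reach(j,h)
reach(j,i)
reach(j,j)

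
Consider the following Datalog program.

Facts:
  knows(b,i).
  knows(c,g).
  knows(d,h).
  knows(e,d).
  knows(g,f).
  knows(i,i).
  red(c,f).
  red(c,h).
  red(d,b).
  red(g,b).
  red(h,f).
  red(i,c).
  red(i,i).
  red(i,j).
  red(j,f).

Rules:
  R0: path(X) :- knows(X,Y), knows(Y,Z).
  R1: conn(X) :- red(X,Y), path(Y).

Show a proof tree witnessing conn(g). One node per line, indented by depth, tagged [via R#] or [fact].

round 1: derive path(b) via R0 from knows(b,i), knows(i,i)
round 1: derive path(c) via R0 from knows(c,g), knows(g,f)
round 1: derive path(e) via R0 from knows(e,d), knows(d,h)
round 1: derive path(i) via R0 from knows(i,i), knows(i,i)
round 2: derive conn(d) via R1 from red(d,b), path(b)
round 2: derive conn(g) via R1 from red(g,b), path(b)
round 2: derive conn(i) via R1 from red(i,c), path(c)

conn(g)  [via R1]
  red(g,b)  [fact]
  path(b)  [via R0]
    knows(b,i)  [fact]
    knows(i,i)  [fact]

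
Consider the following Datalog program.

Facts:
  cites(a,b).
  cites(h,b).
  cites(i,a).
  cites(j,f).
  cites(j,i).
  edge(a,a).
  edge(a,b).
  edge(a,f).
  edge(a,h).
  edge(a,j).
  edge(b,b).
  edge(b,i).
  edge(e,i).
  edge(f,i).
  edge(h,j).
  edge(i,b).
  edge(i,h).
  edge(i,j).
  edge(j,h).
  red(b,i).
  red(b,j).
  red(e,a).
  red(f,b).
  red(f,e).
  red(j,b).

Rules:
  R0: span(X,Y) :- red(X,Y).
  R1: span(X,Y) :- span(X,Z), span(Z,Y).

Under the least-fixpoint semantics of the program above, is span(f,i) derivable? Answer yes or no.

round 1: derive span(b,i) via R0 from red(b,i)
round 1: derive span(b,j) via R0 from red(b,j)
round 1: derive span(e,a) via R0 from red(e,a)
round 1: derive span(f,b) via R0 from red(f,b)
round 1: derive span(f,e) via R0 from red(f,e)
round 1: derive span(j,b) via R0 from red(j,b)
round 2: derive span(b,b) via R1 from span(b,j), span(j,b)
round 2: derive span(f,a) via R1 from span(f,e), span(e,a)
round 2: derive span(f,i) via R1 from span(f,b), span(b,i)
round 2: derive span(f,j) via R1 from span(f,b), span(b,j)
round 2: derive span(j,i) via R1 from span(j,b), span(b,i)
round 2: derive span(j,j) via R1 from span(j,b), span(b,j)

yes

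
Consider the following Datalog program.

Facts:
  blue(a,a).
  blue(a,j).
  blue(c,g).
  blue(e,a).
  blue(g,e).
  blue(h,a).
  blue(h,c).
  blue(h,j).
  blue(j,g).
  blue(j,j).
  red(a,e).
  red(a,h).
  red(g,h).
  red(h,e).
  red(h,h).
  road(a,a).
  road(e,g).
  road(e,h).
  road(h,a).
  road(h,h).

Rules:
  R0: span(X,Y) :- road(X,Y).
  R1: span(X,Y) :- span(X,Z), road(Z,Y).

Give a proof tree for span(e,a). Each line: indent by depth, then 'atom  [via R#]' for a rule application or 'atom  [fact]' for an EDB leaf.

span(e,a)  [via R1]
  span(e,h)  [via R0]
    road(e,h)  [fact]
  road(h,a)  [fact]

round 1: derive span(a,a) via R0 from road(a,a)
round 1: derive span(e,g) via R0 from road(e,g)
round 1: derive span(e,h) via R0 from road(e,h)
round 1: derive span(h,a) via R0 from road(h,a)
round 1: derive span(h,h) via R0 from road(h,h)
round 2: derive span(e,a) via R1 from span(e,h), road(h,a)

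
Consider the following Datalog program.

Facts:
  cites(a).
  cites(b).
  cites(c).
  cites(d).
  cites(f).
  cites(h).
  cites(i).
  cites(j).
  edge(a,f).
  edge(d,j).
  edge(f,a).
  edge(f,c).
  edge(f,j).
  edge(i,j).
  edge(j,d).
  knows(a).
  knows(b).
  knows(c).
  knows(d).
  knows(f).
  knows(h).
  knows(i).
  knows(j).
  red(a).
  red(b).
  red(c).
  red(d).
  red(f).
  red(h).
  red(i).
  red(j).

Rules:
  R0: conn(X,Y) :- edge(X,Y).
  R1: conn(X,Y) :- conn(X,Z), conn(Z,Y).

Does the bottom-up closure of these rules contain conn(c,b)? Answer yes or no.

no

round 1: derive conn(a,f) via R0 from edge(a,f)
round 1: derive conn(d,j) via R0 from edge(d,j)
round 1: derive conn(f,a) via R0 from edge(f,a)
round 1: derive conn(f,c) via R0 from edge(f,c)
round 1: derive conn(f,j) via R0 from edge(f,j)
round 1: derive conn(i,j) via R0 from edge(i,j)
round 1: derive conn(j,d) via R0 from edge(j,d)
round 2: derive conn(a,a) via R1 from conn(a,f), conn(f,a)
round 2: derive conn(a,c) via R1 from conn(a,f), conn(f,c)
round 2: derive conn(a,j) via R1 from conn(a,f), conn(f,j)
round 2: derive conn(d,d) via R1 from conn(d,j), conn(j,d)
round 2: derive conn(f,d) via R1 from conn(f,j), conn(j,d)
round 2: derive conn(f,f) via R1 from conn(f,a), conn(a,f)
round 2: derive conn(i,d) via R1 from conn(i,j), conn(j,d)
round 2: derive conn(j,j) via R1 from conn(j,d), conn(d,j)
round 3: derive conn(a,d) via R1 from conn(a,f), conn(f,d)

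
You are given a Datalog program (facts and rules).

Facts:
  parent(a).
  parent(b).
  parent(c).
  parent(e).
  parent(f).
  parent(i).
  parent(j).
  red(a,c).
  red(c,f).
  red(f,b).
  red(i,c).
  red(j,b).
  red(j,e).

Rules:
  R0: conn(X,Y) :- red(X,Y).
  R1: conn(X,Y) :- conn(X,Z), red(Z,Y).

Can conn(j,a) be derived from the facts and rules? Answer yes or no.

no

round 1: derive conn(a,c) via R0 from red(a,c)
round 1: derive conn(c,f) via R0 from red(c,f)
round 1: derive conn(f,b) via R0 from red(f,b)
round 1: derive conn(i,c) via R0 from red(i,c)
round 1: derive conn(j,b) via R0 from red(j,b)
round 1: derive conn(j,e) via R0 from red(j,e)
round 2: derive conn(a,f) via R1 from conn(a,c), red(c,f)
round 2: derive conn(c,b) via R1 from conn(c,f), red(f,b)
round 2: derive conn(i,f) via R1 from conn(i,c), red(c,f)
round 3: derive conn(a,b) via R1 from conn(a,f), red(f,b)
round 3: derive conn(i,b) via R1 from conn(i,f), red(f,b)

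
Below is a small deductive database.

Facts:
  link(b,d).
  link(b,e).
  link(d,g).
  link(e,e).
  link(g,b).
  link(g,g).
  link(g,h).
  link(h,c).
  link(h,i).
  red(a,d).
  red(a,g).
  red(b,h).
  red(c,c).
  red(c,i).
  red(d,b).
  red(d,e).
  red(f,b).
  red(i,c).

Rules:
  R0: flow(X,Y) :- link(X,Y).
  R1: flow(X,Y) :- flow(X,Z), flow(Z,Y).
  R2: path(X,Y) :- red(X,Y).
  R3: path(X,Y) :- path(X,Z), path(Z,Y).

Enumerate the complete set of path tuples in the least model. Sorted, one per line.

path(a,b)
path(a,d)
path(a,e)
path(a,g)
path(a,h)
path(b,h)
path(c,c)
path(c,i)
path(d,b)
path(d,e)
path(d,h)
path(f,b)
path(f,h)
path(i,c)
path(i,i)

round 1: derive path(a,d) via R2 from red(a,d)
round 1: derive path(a,g) via R2 from red(a,g)
round 1: derive path(b,h) via R2 from red(b,h)
round 1: derive path(c,c) via R2 from red(c,c)
round 1: derive path(c,i) via R2 from red(c,i)
round 1: derive path(d,b) via R2 from red(d,b)
round 1: derive path(d,e) via R2 from red(d,e)
round 1: derive path(f,b) via R2 from red(f,b)
round 1: derive path(i,c) via R2 from red(i,c)
round 2: derive path(a,b) via R3 from path(a,d), path(d,b)
round 2: derive path(a,e) via R3 from path(a,d), path(d,e)
round 2: derive path(d,h) via R3 from path(d,b), path(b,h)
round 2: derive path(f,h) via R3 from path(f,b), path(b,h)
round 2: derive path(i,i) via R3 from path(i,c), path(c,i)
round 3: derive path(a,h) via R3 from path(a,b), path(b,h)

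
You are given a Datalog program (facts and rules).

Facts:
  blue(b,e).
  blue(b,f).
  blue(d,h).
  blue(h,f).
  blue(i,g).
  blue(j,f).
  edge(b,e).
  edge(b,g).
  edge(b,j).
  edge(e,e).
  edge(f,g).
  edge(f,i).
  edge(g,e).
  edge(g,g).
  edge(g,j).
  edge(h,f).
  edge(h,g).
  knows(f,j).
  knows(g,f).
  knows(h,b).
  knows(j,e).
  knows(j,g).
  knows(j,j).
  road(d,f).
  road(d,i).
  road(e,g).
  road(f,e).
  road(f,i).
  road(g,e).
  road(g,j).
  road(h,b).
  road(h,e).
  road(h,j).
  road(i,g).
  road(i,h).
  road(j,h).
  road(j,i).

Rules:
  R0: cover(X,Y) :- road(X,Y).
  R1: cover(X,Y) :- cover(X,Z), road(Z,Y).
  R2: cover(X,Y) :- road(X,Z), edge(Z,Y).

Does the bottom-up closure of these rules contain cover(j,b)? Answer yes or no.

yes

round 1: derive cover(d,f) via R0 from road(d,f)
round 1: derive cover(d,i) via R0 from road(d,i)
round 1: derive cover(e,g) via R0 from road(e,g)
round 1: derive cover(f,e) via R0 from road(f,e)
round 1: derive cover(f,i) via R0 from road(f,i)
round 1: derive cover(g,e) via R0 from road(g,e)
round 1: derive cover(g,j) via R0 from road(g,j)
round 1: derive cover(h,b) via R0 from road(h,b)
round 1: derive cover(h,e) via R0 from road(h,e)
round 1: derive cover(h,j) via R0 from road(h,j)
round 1: derive cover(i,g) via R0 from road(i,g)
round 1: derive cover(i,h) via R0 from road(i,h)
round 1: derive cover(j,h) via R0 from road(j,h)
round 1: derive cover(j,i) via R0 from road(j,i)
round 1: derive cover(d,g) via R2 from road(d,f), edge(f,g)
round 1: derive cover(e,e) via R2 from road(e,g), edge(g,e)
round 1: derive cover(e,j) via R2 from road(e,g), edge(g,j)
round 1: derive cover(h,g) via R2 from road(h,b), edge(b,g)
round 1: derive cover(i,e) via R2 from road(i,g), edge(g,e)
round 1: derive cover(i,f) via R2 from road(i,h), edge(h,f)
round 1: derive cover(i,j) via R2 from road(i,g), edge(g,j)
round 1: derive cover(j,f) via R2 from road(j,h), edge(h,f)
round 1: derive cover(j,g) via R2 from road(j,h), edge(h,g)
round 2: derive cover(d,e) via R1 from cover(d,f), road(f,e)
round 2: derive cover(d,h) via R1 from cover(d,i), road(i,h)
round 2: derive cover(d,j) via R1 from cover(d,g), road(g,j)
round 2: derive cover(e,h) via R1 from cover(e,j), road(j,h)
round 2: derive cover(e,i) via R1 from cover(e,j), road(j,i)
round 2: derive cover(f,g) via R1 from cover(f,e), road(e,g)
round 2: derive cover(f,h) via R1 from cover(f,i), road(i,h)
round 2: derive cover(g,g) via R1 from cover(g,e), road(e,g)
round 2: derive cover(g,h) via R1 from cover(g,j), road(j,h)
round 2: derive cover(g,i) via R1 from cover(g,j), road(j,i)
round 2: derive cover(h,h) via R1 from cover(h,j), road(j,h)
round 2: derive cover(h,i) via R1 from cover(h,j), road(j,i)
round 2: derive cover(i,b) via R1 from cover(i,h), road(h,b)
round 2: derive cover(i,i) via R1 from cover(i,f), road(f,i)
round 2: derive cover(j,b) via R1 from cover(j,h), road(h,b)
round 2: derive cover(j,e) via R1 from cover(j,f), road(f,e)
round 2: derive cover(j,j) via R1 from cover(j,g), road(g,j)
round 3: derive cover(d,b) via R1 from cover(d,h), road(h,b)
round 3: derive cover(e,b) via R1 from cover(e,h), road(h,b)
round 3: derive cover(f,b) via R1 from cover(f,h), road(h,b)
round 3: derive cover(f,j) via R1 from cover(f,g), road(g,j)
round 3: derive cover(g,b) via R1 from cover(g,h), road(h,b)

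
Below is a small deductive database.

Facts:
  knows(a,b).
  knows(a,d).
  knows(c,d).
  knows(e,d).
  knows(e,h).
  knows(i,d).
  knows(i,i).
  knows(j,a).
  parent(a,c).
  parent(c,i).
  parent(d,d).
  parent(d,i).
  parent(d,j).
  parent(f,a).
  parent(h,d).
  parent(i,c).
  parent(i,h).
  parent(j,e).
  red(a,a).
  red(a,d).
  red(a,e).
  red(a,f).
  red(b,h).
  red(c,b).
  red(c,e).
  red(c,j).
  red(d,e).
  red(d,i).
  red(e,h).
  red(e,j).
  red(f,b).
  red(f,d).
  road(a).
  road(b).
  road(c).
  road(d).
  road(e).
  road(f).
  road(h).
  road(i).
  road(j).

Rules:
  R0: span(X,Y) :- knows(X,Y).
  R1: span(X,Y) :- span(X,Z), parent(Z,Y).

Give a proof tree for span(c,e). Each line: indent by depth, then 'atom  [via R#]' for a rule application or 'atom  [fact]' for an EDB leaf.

round 1: derive span(a,b) via R0 from knows(a,b)
round 1: derive span(a,d) via R0 from knows(a,d)
round 1: derive span(c,d) via R0 from knows(c,d)
round 1: derive span(e,d) via R0 from knows(e,d)
round 1: derive span(e,h) via R0 from knows(e,h)
round 1: derive span(i,d) via R0 from knows(i,d)
round 1: derive span(i,i) via R0 from knows(i,i)
round 1: derive span(j,a) via R0 from knows(j,a)
round 2: derive span(a,i) via R1 from span(a,d), parent(d,i)
round 2: derive span(a,j) via R1 from span(a,d), parent(d,j)
round 2: derive span(c,i) via R1 from span(c,d), parent(d,i)
round 2: derive span(c,j) via R1 from span(c,d), parent(d,j)
round 2: derive span(e,i) via R1 from span(e,d), parent(d,i)
round 2: derive span(e,j) via R1 from span(e,d), parent(d,j)
round 2: derive span(i,c) via R1 from span(i,i), parent(i,c)
round 2: derive span(i,h) via R1 from span(i,i), parent(i,h)
round 2: derive span(i,j) via R1 from span(i,d), parent(d,j)
round 2: derive span(j,c) via R1 from span(j,a), parent(a,c)
round 3: derive span(a,c) via R1 from span(a,i), parent(i,c)
round 3: derive span(a,e) via R1 from span(a,j), parent(j,e)
round 3: derive span(a,h) via R1 from span(a,i), parent(i,h)
round 3: derive span(c,c) via R1 from span(c,i), parent(i,c)
round 3: derive span(c,e) via R1 from span(c,j), parent(j,e)
round 3: derive span(c,h) via R1 from span(c,i), parent(i,h)
round 3: derive span(e,c) via R1 from span(e,i), parent(i,c)
round 3: derive span(e,e) via R1 from span(e,j), parent(j,e)
round 3: derive span(i,e) via R1 from span(i,j), parent(j,e)
round 3: derive span(j,i) via R1 from span(j,c), parent(c,i)
round 4: derive span(j,h) via R1 from span(j,i), parent(i,h)
round 5: derive span(j,d) via R1 from span(j,h), parent(h,d)
round 6: derive span(j,j) via R1 from span(j,d), parent(d,j)
round 7: derive span(j,e) via R1 from span(j,j), parent(j,e)

span(c,e)  [via R1]
  span(c,j)  [via R1]
    span(c,d)  [via R0]
      knows(c,d)  [fact]
    parent(d,j)  [fact]
  parent(j,e)  [fact]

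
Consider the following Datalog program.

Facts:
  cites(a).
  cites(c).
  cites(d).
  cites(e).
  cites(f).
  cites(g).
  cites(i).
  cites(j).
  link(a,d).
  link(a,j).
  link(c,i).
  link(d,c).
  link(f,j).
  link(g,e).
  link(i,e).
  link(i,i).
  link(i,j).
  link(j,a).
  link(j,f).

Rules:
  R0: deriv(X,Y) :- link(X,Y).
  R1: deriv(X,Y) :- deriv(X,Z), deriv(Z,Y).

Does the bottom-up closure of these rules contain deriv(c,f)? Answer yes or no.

yes

round 1: derive deriv(a,d) via R0 from link(a,d)
round 1: derive deriv(a,j) via R0 from link(a,j)
round 1: derive deriv(c,i) via R0 from link(c,i)
round 1: derive deriv(d,c) via R0 from link(d,c)
round 1: derive deriv(f,j) via R0 from link(f,j)
round 1: derive deriv(g,e) via R0 from link(g,e)
round 1: derive deriv(i,e) via R0 from link(i,e)
round 1: derive deriv(i,i) via R0 from link(i,i)
round 1: derive deriv(i,j) via R0 from link(i,j)
round 1: derive deriv(j,a) via R0 from link(j,a)
round 1: derive deriv(j,f) via R0 from link(j,f)
round 2: derive deriv(a,a) via R1 from deriv(a,j), deriv(j,a)
round 2: derive deriv(a,c) via R1 from deriv(a,d), deriv(d,c)
round 2: derive deriv(a,f) via R1 from deriv(a,j), deriv(j,f)
round 2: derive deriv(c,e) via R1 from deriv(c,i), deriv(i,e)
round 2: derive deriv(c,j) via R1 from deriv(c,i), deriv(i,j)
round 2: derive deriv(d,i) via R1 from deriv(d,c), deriv(c,i)
round 2: derive deriv(f,a) via R1 from deriv(f,j), deriv(j,a)
round 2: derive deriv(f,f) via R1 from deriv(f,j), deriv(j,f)
round 2: derive deriv(i,a) via R1 from deriv(i,j), deriv(j,a)
round 2: derive deriv(i,f) via R1 from deriv(i,j), deriv(j,f)
round 2: derive deriv(j,d) via R1 from deriv(j,a), deriv(a,d)
round 2: derive deriv(j,j) via R1 from deriv(j,a), deriv(a,j)
round 3: derive deriv(a,e) via R1 from deriv(a,c), deriv(c,e)
round 3: derive deriv(a,i) via R1 from deriv(a,c), deriv(c,i)
round 3: derive deriv(c,a) via R1 from deriv(c,i), deriv(i,a)
round 3: derive deriv(c,d) via R1 from deriv(c,j), deriv(j,d)
round 3: derive deriv(c,f) via R1 from deriv(c,i), deriv(i,f)
round 3: derive deriv(d,a) via R1 from deriv(d,i), deriv(i,a)
round 3: derive deriv(d,e) via R1 from deriv(d,c), deriv(c,e)
round 3: derive deriv(d,f) via R1 from deriv(d,i), deriv(i,f)
round 3: derive deriv(d,j) via R1 from deriv(d,c), deriv(c,j)
round 3: derive deriv(f,c) via R1 from deriv(f,a), deriv(a,c)
round 3: derive deriv(f,d) via R1 from deriv(f,a), deriv(a,d)
round 3: derive deriv(i,c) via R1 from deriv(i,a), deriv(a,c)
round 3: derive deriv(i,d) via R1 from deriv(i,a), deriv(a,d)
round 3: derive deriv(j,c) via R1 from deriv(j,a), deriv(a,c)
round 3: derive deriv(j,i) via R1 from deriv(j,d), deriv(d,i)
round 4: derive deriv(c,c) via R1 from deriv(c,a), deriv(a,c)
round 4: derive deriv(d,d) via R1 from deriv(d,a), deriv(a,d)
round 4: derive deriv(f,e) via R1 from deriv(f,a), deriv(a,e)
round 4: derive deriv(f,i) via R1 from deriv(f,a), deriv(a,i)
round 4: derive deriv(j,e) via R1 from deriv(j,a), deriv(a,e)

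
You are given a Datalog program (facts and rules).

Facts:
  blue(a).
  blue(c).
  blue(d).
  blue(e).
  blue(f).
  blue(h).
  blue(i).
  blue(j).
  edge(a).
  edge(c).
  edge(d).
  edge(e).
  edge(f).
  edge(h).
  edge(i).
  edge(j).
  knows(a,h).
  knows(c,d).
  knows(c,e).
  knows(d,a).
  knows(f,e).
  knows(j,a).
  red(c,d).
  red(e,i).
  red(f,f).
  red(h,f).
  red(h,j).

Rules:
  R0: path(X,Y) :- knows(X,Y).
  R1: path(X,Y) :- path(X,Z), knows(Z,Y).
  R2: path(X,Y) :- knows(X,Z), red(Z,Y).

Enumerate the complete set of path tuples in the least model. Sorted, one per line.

round 1: derive path(a,h) via R0 from knows(a,h)
round 1: derive path(c,d) via R0 from knows(c,d)
round 1: derive path(c,e) via R0 from knows(c,e)
round 1: derive path(d,a) via R0 from knows(d,a)
round 1: derive path(f,e) via R0 from knows(f,e)
round 1: derive path(j,a) via R0 from knows(j,a)
round 1: derive path(a,f) via R2 from knows(a,h), red(h,f)
round 1: derive path(a,j) via R2 from knows(a,h), red(h,j)
round 1: derive path(c,i) via R2 from knows(c,e), red(e,i)
round 1: derive path(f,i) via R2 from knows(f,e), red(e,i)
round 2: derive path(a,a) via R1 from path(a,j), knows(j,a)
round 2: derive path(a,e) via R1 from path(a,f), knows(f,e)
round 2: derive path(c,a) via R1 from path(c,d), knows(d,a)
round 2: derive path(d,h) via R1 from path(d,a), knows(a,h)
round 2: derive path(j,h) via R1 from path(j,a), knows(a,h)
round 3: derive path(c,h) via R1 from path(c,a), knows(a,h)

path(a,a)
path(a,e)
path(a,f)
path(a,h)
path(a,j)
path(c,a)
path(c,d)
path(c,e)
path(c,h)
path(c,i)
path(d,a)
path(d,h)
path(f,e)
path(f,i)
path(j,a)
path(j,h)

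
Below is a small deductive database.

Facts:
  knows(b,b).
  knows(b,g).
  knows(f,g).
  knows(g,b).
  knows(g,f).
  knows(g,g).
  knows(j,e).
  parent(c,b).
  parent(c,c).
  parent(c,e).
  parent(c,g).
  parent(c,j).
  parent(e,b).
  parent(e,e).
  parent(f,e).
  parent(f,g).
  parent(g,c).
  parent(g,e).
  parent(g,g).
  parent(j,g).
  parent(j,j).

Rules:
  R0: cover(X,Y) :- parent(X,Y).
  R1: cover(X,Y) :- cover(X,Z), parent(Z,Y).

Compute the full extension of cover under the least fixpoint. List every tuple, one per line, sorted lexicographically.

cover(c,b)
cover(c,c)
cover(c,e)
cover(c,g)
cover(c,j)
cover(e,b)
cover(e,e)
cover(f,b)
cover(f,c)
cover(f,e)
cover(f,g)
cover(f,j)
cover(g,b)
cover(g,c)
cover(g,e)
cover(g,g)
cover(g,j)
cover(j,b)
cover(j,c)
cover(j,e)
cover(j,g)
cover(j,j)

round 1: derive cover(c,b) via R0 from parent(c,b)
round 1: derive cover(c,c) via R0 from parent(c,c)
round 1: derive cover(c,e) via R0 from parent(c,e)
round 1: derive cover(c,g) via R0 from parent(c,g)
round 1: derive cover(c,j) via R0 from parent(c,j)
round 1: derive cover(e,b) via R0 from parent(e,b)
round 1: derive cover(e,e) via R0 from parent(e,e)
round 1: derive cover(f,e) via R0 from parent(f,e)
round 1: derive cover(f,g) via R0 from parent(f,g)
round 1: derive cover(g,c) via R0 from parent(g,c)
round 1: derive cover(g,e) via R0 from parent(g,e)
round 1: derive cover(g,g) via R0 from parent(g,g)
round 1: derive cover(j,g) via R0 from parent(j,g)
round 1: derive cover(j,j) via R0 from parent(j,j)
round 2: derive cover(f,b) via R1 from cover(f,e), parent(e,b)
round 2: derive cover(f,c) via R1 from cover(f,g), parent(g,c)
round 2: derive cover(g,b) via R1 from cover(g,c), parent(c,b)
round 2: derive cover(g,j) via R1 from cover(g,c), parent(c,j)
round 2: derive cover(j,c) via R1 from cover(j,g), parent(g,c)
round 2: derive cover(j,e) via R1 from cover(j,g), parent(g,e)
round 3: derive cover(f,j) via R1 from cover(f,c), parent(c,j)
round 3: derive cover(j,b) via R1 from cover(j,c), parent(c,b)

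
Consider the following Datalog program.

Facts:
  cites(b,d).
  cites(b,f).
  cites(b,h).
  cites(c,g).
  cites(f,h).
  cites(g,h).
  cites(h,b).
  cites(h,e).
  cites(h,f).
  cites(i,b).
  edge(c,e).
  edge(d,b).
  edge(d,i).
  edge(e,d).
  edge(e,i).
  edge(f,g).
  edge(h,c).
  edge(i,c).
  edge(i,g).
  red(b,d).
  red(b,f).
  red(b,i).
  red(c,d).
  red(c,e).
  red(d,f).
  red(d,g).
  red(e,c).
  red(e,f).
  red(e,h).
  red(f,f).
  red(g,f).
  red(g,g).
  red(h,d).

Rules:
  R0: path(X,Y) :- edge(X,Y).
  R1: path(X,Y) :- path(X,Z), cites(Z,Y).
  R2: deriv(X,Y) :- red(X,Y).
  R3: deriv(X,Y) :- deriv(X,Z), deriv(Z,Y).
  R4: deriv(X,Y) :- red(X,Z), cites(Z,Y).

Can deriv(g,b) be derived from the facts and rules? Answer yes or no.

no

round 1: derive deriv(b,d) via R2 from red(b,d)
round 1: derive deriv(b,f) via R2 from red(b,f)
round 1: derive deriv(b,i) via R2 from red(b,i)
round 1: derive deriv(c,d) via R2 from red(c,d)
round 1: derive deriv(c,e) via R2 from red(c,e)
round 1: derive deriv(d,f) via R2 from red(d,f)
round 1: derive deriv(d,g) via R2 from red(d,g)
round 1: derive deriv(e,c) via R2 from red(e,c)
round 1: derive deriv(e,f) via R2 from red(e,f)
round 1: derive deriv(e,h) via R2 from red(e,h)
round 1: derive deriv(f,f) via R2 from red(f,f)
round 1: derive deriv(g,f) via R2 from red(g,f)
round 1: derive deriv(g,g) via R2 from red(g,g)
round 1: derive deriv(h,d) via R2 from red(h,d)
round 1: derive deriv(b,b) via R4 from red(b,i), cites(i,b)
round 1: derive deriv(b,h) via R4 from red(b,f), cites(f,h)
round 1: derive deriv(d,h) via R4 from red(d,f), cites(f,h)
round 1: derive deriv(e,b) via R4 from red(e,h), cites(h,b)
round 1: derive deriv(e,e) via R4 from red(e,h), cites(h,e)
round 1: derive deriv(e,g) via R4 from red(e,c), cites(c,g)
round 1: derive deriv(f,h) via R4 from red(f,f), cites(f,h)
round 1: derive deriv(g,h) via R4 from red(g,f), cites(f,h)
round 2: derive deriv(b,g) via R3 from deriv(b,d), deriv(d,g)
round 2: derive deriv(c,b) via R3 from deriv(c,e), deriv(e,b)
round 2: derive deriv(c,c) via R3 from deriv(c,e), deriv(e,c)
round 2: derive deriv(c,f) via R3 from deriv(c,d), deriv(d,f)
round 2: derive deriv(c,g) via R3 from deriv(c,d), deriv(d,g)
round 2: derive deriv(c,h) via R3 from deriv(c,d), deriv(d,h)
round 2: derive deriv(d,d) via R3 from deriv(d,h), deriv(h,d)
round 2: derive deriv(e,d) via R3 from deriv(e,b), deriv(b,d)
round 2: derive deriv(e,i) via R3 from deriv(e,b), deriv(b,i)
round 2: derive deriv(f,d) via R3 from deriv(f,h), deriv(h,d)
round 2: derive deriv(g,d) via R3 from deriv(g,h), deriv(h,d)
round 2: derive deriv(h,f) via R3 from deriv(h,d), deriv(d,f)
round 2: derive deriv(h,g) via R3 from deriv(h,d), deriv(d,g)
round 2: derive deriv(h,h) via R3 from deriv(h,d), deriv(d,h)
round 3: derive deriv(c,i) via R3 from deriv(c,b), deriv(b,i)
round 3: derive deriv(f,g) via R3 from deriv(f,d), deriv(d,g)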